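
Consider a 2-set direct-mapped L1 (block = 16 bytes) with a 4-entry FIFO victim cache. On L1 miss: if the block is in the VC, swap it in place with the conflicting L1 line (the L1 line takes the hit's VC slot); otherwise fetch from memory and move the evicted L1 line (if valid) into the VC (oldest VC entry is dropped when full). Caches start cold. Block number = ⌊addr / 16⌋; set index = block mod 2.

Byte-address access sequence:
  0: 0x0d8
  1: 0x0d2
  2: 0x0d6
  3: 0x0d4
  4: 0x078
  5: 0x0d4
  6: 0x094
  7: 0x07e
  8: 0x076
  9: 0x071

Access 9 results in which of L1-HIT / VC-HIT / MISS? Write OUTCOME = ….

OUTCOME = L1-HIT

0: 0xd8 (blk 13, set 1) → MISS  vc=[]
1: 0xd2 (blk 13, set 1) → L1-HIT  vc=[]
2: 0xd6 (blk 13, set 1) → L1-HIT  vc=[]
3: 0xd4 (blk 13, set 1) → L1-HIT  vc=[]
4: 0x78 (blk 7, set 1) → MISS  vc=[13]
5: 0xd4 (blk 13, set 1) → VC-HIT  vc=[7]
6: 0x94 (blk 9, set 1) → MISS  vc=[7, 13]
7: 0x7e (blk 7, set 1) → VC-HIT  vc=[9, 13]
8: 0x76 (blk 7, set 1) → L1-HIT  vc=[9, 13]
9: 0x71 (blk 7, set 1) → L1-HIT  vc=[9, 13]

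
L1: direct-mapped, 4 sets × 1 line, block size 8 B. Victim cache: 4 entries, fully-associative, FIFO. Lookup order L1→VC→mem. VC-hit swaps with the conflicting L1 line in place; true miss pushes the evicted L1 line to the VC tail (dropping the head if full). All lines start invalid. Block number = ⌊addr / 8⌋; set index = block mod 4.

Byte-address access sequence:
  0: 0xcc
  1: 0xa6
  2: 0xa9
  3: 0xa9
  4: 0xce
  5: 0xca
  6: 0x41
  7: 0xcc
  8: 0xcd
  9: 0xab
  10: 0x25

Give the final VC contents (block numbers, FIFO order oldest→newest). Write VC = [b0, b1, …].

#0 0xcc→b25/s1 MISS; vc=[]
#1 0xa6→b20/s0 MISS; vc=[]
#2 0xa9→b21/s1 MISS; vc=[25]
#3 0xa9→b21/s1 L1-HIT; vc=[25]
#4 0xce→b25/s1 VC-HIT; vc=[21]
#5 0xca→b25/s1 L1-HIT; vc=[21]
#6 0x41→b8/s0 MISS; vc=[21,20]
#7 0xcc→b25/s1 L1-HIT; vc=[21,20]
#8 0xcd→b25/s1 L1-HIT; vc=[21,20]
#9 0xab→b21/s1 VC-HIT; vc=[25,20]
#10 0x25→b4/s0 MISS; vc=[25,20,8]

VC = [25, 20, 8]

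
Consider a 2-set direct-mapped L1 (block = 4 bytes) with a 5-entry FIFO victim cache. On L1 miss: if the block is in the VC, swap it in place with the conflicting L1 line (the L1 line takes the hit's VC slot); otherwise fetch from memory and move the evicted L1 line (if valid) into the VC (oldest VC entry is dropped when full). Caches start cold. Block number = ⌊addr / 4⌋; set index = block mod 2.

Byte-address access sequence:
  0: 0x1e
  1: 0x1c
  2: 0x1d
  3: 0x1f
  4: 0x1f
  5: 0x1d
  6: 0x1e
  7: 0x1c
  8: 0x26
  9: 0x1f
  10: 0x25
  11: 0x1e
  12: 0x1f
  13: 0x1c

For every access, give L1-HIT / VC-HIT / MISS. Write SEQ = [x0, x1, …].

0: 0x1e (blk 7, set 1) → MISS  vc=[]
1: 0x1c (blk 7, set 1) → L1-HIT  vc=[]
2: 0x1d (blk 7, set 1) → L1-HIT  vc=[]
3: 0x1f (blk 7, set 1) → L1-HIT  vc=[]
4: 0x1f (blk 7, set 1) → L1-HIT  vc=[]
5: 0x1d (blk 7, set 1) → L1-HIT  vc=[]
6: 0x1e (blk 7, set 1) → L1-HIT  vc=[]
7: 0x1c (blk 7, set 1) → L1-HIT  vc=[]
8: 0x26 (blk 9, set 1) → MISS  vc=[7]
9: 0x1f (blk 7, set 1) → VC-HIT  vc=[9]
10: 0x25 (blk 9, set 1) → VC-HIT  vc=[7]
11: 0x1e (blk 7, set 1) → VC-HIT  vc=[9]
12: 0x1f (blk 7, set 1) → L1-HIT  vc=[9]
13: 0x1c (blk 7, set 1) → L1-HIT  vc=[9]

SEQ = [MISS, L1-HIT, L1-HIT, L1-HIT, L1-HIT, L1-HIT, L1-HIT, L1-HIT, MISS, VC-HIT, VC-HIT, VC-HIT, L1-HIT, L1-HIT]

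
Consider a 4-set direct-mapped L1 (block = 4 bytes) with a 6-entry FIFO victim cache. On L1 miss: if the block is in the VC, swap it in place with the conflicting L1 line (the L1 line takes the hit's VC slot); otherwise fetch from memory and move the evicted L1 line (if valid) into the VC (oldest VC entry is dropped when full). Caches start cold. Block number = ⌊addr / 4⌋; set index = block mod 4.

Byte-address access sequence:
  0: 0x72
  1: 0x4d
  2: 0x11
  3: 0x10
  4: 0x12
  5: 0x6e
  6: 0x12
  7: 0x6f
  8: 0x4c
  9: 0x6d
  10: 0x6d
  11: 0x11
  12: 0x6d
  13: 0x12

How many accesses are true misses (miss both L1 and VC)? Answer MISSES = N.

MISSES = 4

0: 0x72 (blk 28, set 0) → MISS  vc=[]
1: 0x4d (blk 19, set 3) → MISS  vc=[]
2: 0x11 (blk 4, set 0) → MISS  vc=[28]
3: 0x10 (blk 4, set 0) → L1-HIT  vc=[28]
4: 0x12 (blk 4, set 0) → L1-HIT  vc=[28]
5: 0x6e (blk 27, set 3) → MISS  vc=[28, 19]
6: 0x12 (blk 4, set 0) → L1-HIT  vc=[28, 19]
7: 0x6f (blk 27, set 3) → L1-HIT  vc=[28, 19]
8: 0x4c (blk 19, set 3) → VC-HIT  vc=[28, 27]
9: 0x6d (blk 27, set 3) → VC-HIT  vc=[28, 19]
10: 0x6d (blk 27, set 3) → L1-HIT  vc=[28, 19]
11: 0x11 (blk 4, set 0) → L1-HIT  vc=[28, 19]
12: 0x6d (blk 27, set 3) → L1-HIT  vc=[28, 19]
13: 0x12 (blk 4, set 0) → L1-HIT  vc=[28, 19]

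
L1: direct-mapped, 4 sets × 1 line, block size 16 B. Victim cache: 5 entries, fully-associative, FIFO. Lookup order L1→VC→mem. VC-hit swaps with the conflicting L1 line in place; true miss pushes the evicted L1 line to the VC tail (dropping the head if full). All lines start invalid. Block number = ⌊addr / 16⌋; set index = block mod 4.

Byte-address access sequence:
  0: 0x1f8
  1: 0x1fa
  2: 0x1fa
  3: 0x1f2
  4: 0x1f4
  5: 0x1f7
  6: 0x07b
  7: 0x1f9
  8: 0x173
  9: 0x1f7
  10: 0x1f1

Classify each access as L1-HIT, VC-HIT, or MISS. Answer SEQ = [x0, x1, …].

SEQ = [MISS, L1-HIT, L1-HIT, L1-HIT, L1-HIT, L1-HIT, MISS, VC-HIT, MISS, VC-HIT, L1-HIT]

#0 0x1f8→b31/s3 MISS; vc=[]
#1 0x1fa→b31/s3 L1-HIT; vc=[]
#2 0x1fa→b31/s3 L1-HIT; vc=[]
#3 0x1f2→b31/s3 L1-HIT; vc=[]
#4 0x1f4→b31/s3 L1-HIT; vc=[]
#5 0x1f7→b31/s3 L1-HIT; vc=[]
#6 0x7b→b7/s3 MISS; vc=[31]
#7 0x1f9→b31/s3 VC-HIT; vc=[7]
#8 0x173→b23/s3 MISS; vc=[7,31]
#9 0x1f7→b31/s3 VC-HIT; vc=[7,23]
#10 0x1f1→b31/s3 L1-HIT; vc=[7,23]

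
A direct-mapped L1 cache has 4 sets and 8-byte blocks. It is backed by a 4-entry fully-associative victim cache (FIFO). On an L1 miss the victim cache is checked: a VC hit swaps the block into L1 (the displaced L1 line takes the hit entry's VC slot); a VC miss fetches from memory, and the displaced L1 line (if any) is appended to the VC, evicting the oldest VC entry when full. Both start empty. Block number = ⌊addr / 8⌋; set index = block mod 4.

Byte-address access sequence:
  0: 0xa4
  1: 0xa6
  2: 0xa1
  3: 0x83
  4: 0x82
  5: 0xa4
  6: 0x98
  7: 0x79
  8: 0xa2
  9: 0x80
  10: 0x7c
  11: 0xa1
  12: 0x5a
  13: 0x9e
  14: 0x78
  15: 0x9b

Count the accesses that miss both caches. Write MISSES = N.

0: 0xa4 (blk 20, set 0) → MISS  vc=[]
1: 0xa6 (blk 20, set 0) → L1-HIT  vc=[]
2: 0xa1 (blk 20, set 0) → L1-HIT  vc=[]
3: 0x83 (blk 16, set 0) → MISS  vc=[20]
4: 0x82 (blk 16, set 0) → L1-HIT  vc=[20]
5: 0xa4 (blk 20, set 0) → VC-HIT  vc=[16]
6: 0x98 (blk 19, set 3) → MISS  vc=[16]
7: 0x79 (blk 15, set 3) → MISS  vc=[16, 19]
8: 0xa2 (blk 20, set 0) → L1-HIT  vc=[16, 19]
9: 0x80 (blk 16, set 0) → VC-HIT  vc=[20, 19]
10: 0x7c (blk 15, set 3) → L1-HIT  vc=[20, 19]
11: 0xa1 (blk 20, set 0) → VC-HIT  vc=[16, 19]
12: 0x5a (blk 11, set 3) → MISS  vc=[16, 19, 15]
13: 0x9e (blk 19, set 3) → VC-HIT  vc=[16, 11, 15]
14: 0x78 (blk 15, set 3) → VC-HIT  vc=[16, 11, 19]
15: 0x9b (blk 19, set 3) → VC-HIT  vc=[16, 11, 15]

MISSES = 5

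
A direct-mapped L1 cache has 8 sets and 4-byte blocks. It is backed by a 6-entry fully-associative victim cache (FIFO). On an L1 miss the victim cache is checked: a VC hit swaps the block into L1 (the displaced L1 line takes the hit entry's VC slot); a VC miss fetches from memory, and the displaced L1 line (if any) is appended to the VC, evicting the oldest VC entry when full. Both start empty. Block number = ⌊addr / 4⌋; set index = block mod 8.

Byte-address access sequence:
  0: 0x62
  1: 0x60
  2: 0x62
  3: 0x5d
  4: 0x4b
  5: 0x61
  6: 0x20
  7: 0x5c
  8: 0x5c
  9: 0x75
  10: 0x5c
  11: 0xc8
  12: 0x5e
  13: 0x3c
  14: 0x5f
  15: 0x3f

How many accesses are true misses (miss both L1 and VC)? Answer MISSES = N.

MISSES = 7

#0 0x62→b24/s0 MISS; vc=[]
#1 0x60→b24/s0 L1-HIT; vc=[]
#2 0x62→b24/s0 L1-HIT; vc=[]
#3 0x5d→b23/s7 MISS; vc=[]
#4 0x4b→b18/s2 MISS; vc=[]
#5 0x61→b24/s0 L1-HIT; vc=[]
#6 0x20→b8/s0 MISS; vc=[24]
#7 0x5c→b23/s7 L1-HIT; vc=[24]
#8 0x5c→b23/s7 L1-HIT; vc=[24]
#9 0x75→b29/s5 MISS; vc=[24]
#10 0x5c→b23/s7 L1-HIT; vc=[24]
#11 0xc8→b50/s2 MISS; vc=[24,18]
#12 0x5e→b23/s7 L1-HIT; vc=[24,18]
#13 0x3c→b15/s7 MISS; vc=[24,18,23]
#14 0x5f→b23/s7 VC-HIT; vc=[24,18,15]
#15 0x3f→b15/s7 VC-HIT; vc=[24,18,23]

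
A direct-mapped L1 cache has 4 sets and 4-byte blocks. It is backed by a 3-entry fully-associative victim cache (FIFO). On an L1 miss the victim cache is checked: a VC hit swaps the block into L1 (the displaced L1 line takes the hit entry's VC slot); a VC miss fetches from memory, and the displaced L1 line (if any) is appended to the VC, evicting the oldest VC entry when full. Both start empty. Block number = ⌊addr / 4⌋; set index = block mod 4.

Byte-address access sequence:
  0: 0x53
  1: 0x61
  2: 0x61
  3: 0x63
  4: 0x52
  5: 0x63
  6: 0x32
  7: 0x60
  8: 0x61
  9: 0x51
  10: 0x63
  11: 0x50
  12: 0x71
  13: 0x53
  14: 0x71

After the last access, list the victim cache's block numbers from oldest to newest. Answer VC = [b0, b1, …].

VC = [24, 12, 20]

  [0] addr=0x53 blk=20 s=0: MISS | VC []
  [1] addr=0x61 blk=24 s=0: MISS | VC [20]
  [2] addr=0x61 blk=24 s=0: L1-HIT | VC [20]
  [3] addr=0x63 blk=24 s=0: L1-HIT | VC [20]
  [4] addr=0x52 blk=20 s=0: VC-HIT | VC [24]
  [5] addr=0x63 blk=24 s=0: VC-HIT | VC [20]
  [6] addr=0x32 blk=12 s=0: MISS | VC [20, 24]
  [7] addr=0x60 blk=24 s=0: VC-HIT | VC [20, 12]
  [8] addr=0x61 blk=24 s=0: L1-HIT | VC [20, 12]
  [9] addr=0x51 blk=20 s=0: VC-HIT | VC [24, 12]
  [10] addr=0x63 blk=24 s=0: VC-HIT | VC [20, 12]
  [11] addr=0x50 blk=20 s=0: VC-HIT | VC [24, 12]
  [12] addr=0x71 blk=28 s=0: MISS | VC [24, 12, 20]
  [13] addr=0x53 blk=20 s=0: VC-HIT | VC [24, 12, 28]
  [14] addr=0x71 blk=28 s=0: VC-HIT | VC [24, 12, 20]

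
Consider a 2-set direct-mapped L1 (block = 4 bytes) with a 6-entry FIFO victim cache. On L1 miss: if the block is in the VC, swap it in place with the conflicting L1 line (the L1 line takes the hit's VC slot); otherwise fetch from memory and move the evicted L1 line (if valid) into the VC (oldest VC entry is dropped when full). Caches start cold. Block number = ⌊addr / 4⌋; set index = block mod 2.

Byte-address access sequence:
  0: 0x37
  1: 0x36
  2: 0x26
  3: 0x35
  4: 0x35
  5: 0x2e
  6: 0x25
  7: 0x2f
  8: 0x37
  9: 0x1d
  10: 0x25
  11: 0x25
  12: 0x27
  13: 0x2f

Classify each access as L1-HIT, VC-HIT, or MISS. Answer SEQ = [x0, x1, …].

#0 0x37→b13/s1 MISS; vc=[]
#1 0x36→b13/s1 L1-HIT; vc=[]
#2 0x26→b9/s1 MISS; vc=[13]
#3 0x35→b13/s1 VC-HIT; vc=[9]
#4 0x35→b13/s1 L1-HIT; vc=[9]
#5 0x2e→b11/s1 MISS; vc=[9,13]
#6 0x25→b9/s1 VC-HIT; vc=[11,13]
#7 0x2f→b11/s1 VC-HIT; vc=[9,13]
#8 0x37→b13/s1 VC-HIT; vc=[9,11]
#9 0x1d→b7/s1 MISS; vc=[9,11,13]
#10 0x25→b9/s1 VC-HIT; vc=[7,11,13]
#11 0x25→b9/s1 L1-HIT; vc=[7,11,13]
#12 0x27→b9/s1 L1-HIT; vc=[7,11,13]
#13 0x2f→b11/s1 VC-HIT; vc=[7,9,13]

SEQ = [MISS, L1-HIT, MISS, VC-HIT, L1-HIT, MISS, VC-HIT, VC-HIT, VC-HIT, MISS, VC-HIT, L1-HIT, L1-HIT, VC-HIT]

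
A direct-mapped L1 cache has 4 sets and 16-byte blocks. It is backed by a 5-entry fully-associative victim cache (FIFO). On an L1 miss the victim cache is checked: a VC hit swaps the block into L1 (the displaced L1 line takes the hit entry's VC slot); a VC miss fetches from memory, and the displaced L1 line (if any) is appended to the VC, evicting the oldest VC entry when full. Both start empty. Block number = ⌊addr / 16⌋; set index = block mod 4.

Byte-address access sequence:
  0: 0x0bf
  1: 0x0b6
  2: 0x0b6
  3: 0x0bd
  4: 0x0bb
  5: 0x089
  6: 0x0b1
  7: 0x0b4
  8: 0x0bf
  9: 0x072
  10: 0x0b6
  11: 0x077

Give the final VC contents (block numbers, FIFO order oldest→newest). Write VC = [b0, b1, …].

VC = [11]

#0 0xbf→b11/s3 MISS; vc=[]
#1 0xb6→b11/s3 L1-HIT; vc=[]
#2 0xb6→b11/s3 L1-HIT; vc=[]
#3 0xbd→b11/s3 L1-HIT; vc=[]
#4 0xbb→b11/s3 L1-HIT; vc=[]
#5 0x89→b8/s0 MISS; vc=[]
#6 0xb1→b11/s3 L1-HIT; vc=[]
#7 0xb4→b11/s3 L1-HIT; vc=[]
#8 0xbf→b11/s3 L1-HIT; vc=[]
#9 0x72→b7/s3 MISS; vc=[11]
#10 0xb6→b11/s3 VC-HIT; vc=[7]
#11 0x77→b7/s3 VC-HIT; vc=[11]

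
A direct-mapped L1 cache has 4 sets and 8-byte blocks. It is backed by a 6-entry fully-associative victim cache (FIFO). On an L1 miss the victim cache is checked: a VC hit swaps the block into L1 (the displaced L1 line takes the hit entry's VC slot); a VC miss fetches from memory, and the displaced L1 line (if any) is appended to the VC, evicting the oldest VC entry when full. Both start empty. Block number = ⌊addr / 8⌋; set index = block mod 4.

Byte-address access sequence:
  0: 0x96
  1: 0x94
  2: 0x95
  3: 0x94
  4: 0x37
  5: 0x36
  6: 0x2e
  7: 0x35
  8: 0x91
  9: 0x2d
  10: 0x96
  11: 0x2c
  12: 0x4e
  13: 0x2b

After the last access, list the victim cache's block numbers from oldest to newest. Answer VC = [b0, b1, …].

VC = [6, 9]

0: 0x96 (blk 18, set 2) → MISS  vc=[]
1: 0x94 (blk 18, set 2) → L1-HIT  vc=[]
2: 0x95 (blk 18, set 2) → L1-HIT  vc=[]
3: 0x94 (blk 18, set 2) → L1-HIT  vc=[]
4: 0x37 (blk 6, set 2) → MISS  vc=[18]
5: 0x36 (blk 6, set 2) → L1-HIT  vc=[18]
6: 0x2e (blk 5, set 1) → MISS  vc=[18]
7: 0x35 (blk 6, set 2) → L1-HIT  vc=[18]
8: 0x91 (blk 18, set 2) → VC-HIT  vc=[6]
9: 0x2d (blk 5, set 1) → L1-HIT  vc=[6]
10: 0x96 (blk 18, set 2) → L1-HIT  vc=[6]
11: 0x2c (blk 5, set 1) → L1-HIT  vc=[6]
12: 0x4e (blk 9, set 1) → MISS  vc=[6, 5]
13: 0x2b (blk 5, set 1) → VC-HIT  vc=[6, 9]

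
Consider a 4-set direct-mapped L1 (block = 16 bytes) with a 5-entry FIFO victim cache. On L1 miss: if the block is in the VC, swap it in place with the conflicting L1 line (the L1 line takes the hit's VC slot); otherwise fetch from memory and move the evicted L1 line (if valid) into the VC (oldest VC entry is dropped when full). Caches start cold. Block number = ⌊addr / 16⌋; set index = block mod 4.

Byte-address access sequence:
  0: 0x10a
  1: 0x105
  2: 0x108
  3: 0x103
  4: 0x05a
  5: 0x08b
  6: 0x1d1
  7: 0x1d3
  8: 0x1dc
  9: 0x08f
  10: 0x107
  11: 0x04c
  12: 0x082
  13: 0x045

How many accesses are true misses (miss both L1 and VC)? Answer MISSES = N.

#0 0x10a→b16/s0 MISS; vc=[]
#1 0x105→b16/s0 L1-HIT; vc=[]
#2 0x108→b16/s0 L1-HIT; vc=[]
#3 0x103→b16/s0 L1-HIT; vc=[]
#4 0x5a→b5/s1 MISS; vc=[]
#5 0x8b→b8/s0 MISS; vc=[16]
#6 0x1d1→b29/s1 MISS; vc=[16,5]
#7 0x1d3→b29/s1 L1-HIT; vc=[16,5]
#8 0x1dc→b29/s1 L1-HIT; vc=[16,5]
#9 0x8f→b8/s0 L1-HIT; vc=[16,5]
#10 0x107→b16/s0 VC-HIT; vc=[8,5]
#11 0x4c→b4/s0 MISS; vc=[8,5,16]
#12 0x82→b8/s0 VC-HIT; vc=[4,5,16]
#13 0x45→b4/s0 VC-HIT; vc=[8,5,16]

MISSES = 5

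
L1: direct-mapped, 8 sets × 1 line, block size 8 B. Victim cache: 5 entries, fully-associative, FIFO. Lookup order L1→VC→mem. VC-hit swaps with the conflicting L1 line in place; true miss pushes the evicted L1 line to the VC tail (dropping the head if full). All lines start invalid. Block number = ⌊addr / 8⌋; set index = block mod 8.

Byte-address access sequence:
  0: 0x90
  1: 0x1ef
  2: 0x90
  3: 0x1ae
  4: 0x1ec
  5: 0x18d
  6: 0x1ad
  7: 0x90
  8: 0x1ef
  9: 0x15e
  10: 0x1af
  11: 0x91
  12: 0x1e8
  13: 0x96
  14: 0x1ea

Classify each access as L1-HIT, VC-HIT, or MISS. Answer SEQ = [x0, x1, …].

SEQ = [MISS, MISS, L1-HIT, MISS, VC-HIT, MISS, VC-HIT, L1-HIT, VC-HIT, MISS, VC-HIT, L1-HIT, VC-HIT, L1-HIT, L1-HIT]

#0 0x90→b18/s2 MISS; vc=[]
#1 0x1ef→b61/s5 MISS; vc=[]
#2 0x90→b18/s2 L1-HIT; vc=[]
#3 0x1ae→b53/s5 MISS; vc=[61]
#4 0x1ec→b61/s5 VC-HIT; vc=[53]
#5 0x18d→b49/s1 MISS; vc=[53]
#6 0x1ad→b53/s5 VC-HIT; vc=[61]
#7 0x90→b18/s2 L1-HIT; vc=[61]
#8 0x1ef→b61/s5 VC-HIT; vc=[53]
#9 0x15e→b43/s3 MISS; vc=[53]
#10 0x1af→b53/s5 VC-HIT; vc=[61]
#11 0x91→b18/s2 L1-HIT; vc=[61]
#12 0x1e8→b61/s5 VC-HIT; vc=[53]
#13 0x96→b18/s2 L1-HIT; vc=[53]
#14 0x1ea→b61/s5 L1-HIT; vc=[53]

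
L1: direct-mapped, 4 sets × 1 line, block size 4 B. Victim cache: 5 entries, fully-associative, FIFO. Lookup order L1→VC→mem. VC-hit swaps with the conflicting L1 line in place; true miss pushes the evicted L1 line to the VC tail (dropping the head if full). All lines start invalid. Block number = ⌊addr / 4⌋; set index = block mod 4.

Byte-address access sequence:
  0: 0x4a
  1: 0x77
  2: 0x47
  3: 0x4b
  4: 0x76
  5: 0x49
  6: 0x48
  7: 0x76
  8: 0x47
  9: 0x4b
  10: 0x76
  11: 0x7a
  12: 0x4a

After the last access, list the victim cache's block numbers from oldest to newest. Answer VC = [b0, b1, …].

VC = [17, 30]

  [0] addr=0x4a blk=18 s=2: MISS | VC []
  [1] addr=0x77 blk=29 s=1: MISS | VC []
  [2] addr=0x47 blk=17 s=1: MISS | VC [29]
  [3] addr=0x4b blk=18 s=2: L1-HIT | VC [29]
  [4] addr=0x76 blk=29 s=1: VC-HIT | VC [17]
  [5] addr=0x49 blk=18 s=2: L1-HIT | VC [17]
  [6] addr=0x48 blk=18 s=2: L1-HIT | VC [17]
  [7] addr=0x76 blk=29 s=1: L1-HIT | VC [17]
  [8] addr=0x47 blk=17 s=1: VC-HIT | VC [29]
  [9] addr=0x4b blk=18 s=2: L1-HIT | VC [29]
  [10] addr=0x76 blk=29 s=1: VC-HIT | VC [17]
  [11] addr=0x7a blk=30 s=2: MISS | VC [17, 18]
  [12] addr=0x4a blk=18 s=2: VC-HIT | VC [17, 30]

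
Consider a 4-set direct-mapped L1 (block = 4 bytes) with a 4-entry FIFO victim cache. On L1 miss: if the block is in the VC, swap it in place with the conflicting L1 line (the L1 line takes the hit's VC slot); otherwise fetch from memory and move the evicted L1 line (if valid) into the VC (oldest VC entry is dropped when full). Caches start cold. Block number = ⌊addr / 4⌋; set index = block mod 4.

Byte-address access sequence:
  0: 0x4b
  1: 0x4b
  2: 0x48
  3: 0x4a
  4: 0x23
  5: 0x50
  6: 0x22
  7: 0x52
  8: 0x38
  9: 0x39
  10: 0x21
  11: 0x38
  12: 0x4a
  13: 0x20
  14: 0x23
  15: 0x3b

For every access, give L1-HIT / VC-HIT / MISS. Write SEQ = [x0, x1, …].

SEQ = [MISS, L1-HIT, L1-HIT, L1-HIT, MISS, MISS, VC-HIT, VC-HIT, MISS, L1-HIT, VC-HIT, L1-HIT, VC-HIT, L1-HIT, L1-HIT, VC-HIT]

  [0] addr=0x4b blk=18 s=2: MISS | VC []
  [1] addr=0x4b blk=18 s=2: L1-HIT | VC []
  [2] addr=0x48 blk=18 s=2: L1-HIT | VC []
  [3] addr=0x4a blk=18 s=2: L1-HIT | VC []
  [4] addr=0x23 blk=8 s=0: MISS | VC []
  [5] addr=0x50 blk=20 s=0: MISS | VC [8]
  [6] addr=0x22 blk=8 s=0: VC-HIT | VC [20]
  [7] addr=0x52 blk=20 s=0: VC-HIT | VC [8]
  [8] addr=0x38 blk=14 s=2: MISS | VC [8, 18]
  [9] addr=0x39 blk=14 s=2: L1-HIT | VC [8, 18]
  [10] addr=0x21 blk=8 s=0: VC-HIT | VC [20, 18]
  [11] addr=0x38 blk=14 s=2: L1-HIT | VC [20, 18]
  [12] addr=0x4a blk=18 s=2: VC-HIT | VC [20, 14]
  [13] addr=0x20 blk=8 s=0: L1-HIT | VC [20, 14]
  [14] addr=0x23 blk=8 s=0: L1-HIT | VC [20, 14]
  [15] addr=0x3b blk=14 s=2: VC-HIT | VC [20, 18]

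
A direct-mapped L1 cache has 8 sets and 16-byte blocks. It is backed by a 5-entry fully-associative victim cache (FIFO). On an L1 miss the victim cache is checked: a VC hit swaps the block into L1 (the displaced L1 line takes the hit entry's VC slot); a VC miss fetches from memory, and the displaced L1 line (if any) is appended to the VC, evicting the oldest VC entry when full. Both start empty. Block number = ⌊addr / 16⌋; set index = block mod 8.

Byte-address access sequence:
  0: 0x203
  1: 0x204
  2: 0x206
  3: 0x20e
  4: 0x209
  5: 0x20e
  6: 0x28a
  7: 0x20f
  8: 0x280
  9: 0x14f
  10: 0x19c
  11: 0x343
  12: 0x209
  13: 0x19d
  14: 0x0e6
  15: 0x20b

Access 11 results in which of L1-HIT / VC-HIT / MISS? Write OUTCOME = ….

#0 0x203→b32/s0 MISS; vc=[]
#1 0x204→b32/s0 L1-HIT; vc=[]
#2 0x206→b32/s0 L1-HIT; vc=[]
#3 0x20e→b32/s0 L1-HIT; vc=[]
#4 0x209→b32/s0 L1-HIT; vc=[]
#5 0x20e→b32/s0 L1-HIT; vc=[]
#6 0x28a→b40/s0 MISS; vc=[32]
#7 0x20f→b32/s0 VC-HIT; vc=[40]
#8 0x280→b40/s0 VC-HIT; vc=[32]
#9 0x14f→b20/s4 MISS; vc=[32]
#10 0x19c→b25/s1 MISS; vc=[32]
#11 0x343→b52/s4 MISS; vc=[32,20]
#12 0x209→b32/s0 VC-HIT; vc=[40,20]
#13 0x19d→b25/s1 L1-HIT; vc=[40,20]
#14 0xe6→b14/s6 MISS; vc=[40,20]
#15 0x20b→b32/s0 L1-HIT; vc=[40,20]

OUTCOME = MISS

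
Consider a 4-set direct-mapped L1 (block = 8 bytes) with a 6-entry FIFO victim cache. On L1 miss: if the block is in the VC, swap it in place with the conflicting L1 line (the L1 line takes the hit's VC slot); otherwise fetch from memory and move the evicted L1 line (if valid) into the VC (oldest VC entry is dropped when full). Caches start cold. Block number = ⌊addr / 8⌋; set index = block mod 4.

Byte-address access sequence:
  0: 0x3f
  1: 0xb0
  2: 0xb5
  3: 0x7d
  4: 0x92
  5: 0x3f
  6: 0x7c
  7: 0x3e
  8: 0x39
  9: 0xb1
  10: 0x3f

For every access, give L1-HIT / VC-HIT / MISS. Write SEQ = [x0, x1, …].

SEQ = [MISS, MISS, L1-HIT, MISS, MISS, VC-HIT, VC-HIT, VC-HIT, L1-HIT, VC-HIT, L1-HIT]

#0 0x3f→b7/s3 MISS; vc=[]
#1 0xb0→b22/s2 MISS; vc=[]
#2 0xb5→b22/s2 L1-HIT; vc=[]
#3 0x7d→b15/s3 MISS; vc=[7]
#4 0x92→b18/s2 MISS; vc=[7,22]
#5 0x3f→b7/s3 VC-HIT; vc=[15,22]
#6 0x7c→b15/s3 VC-HIT; vc=[7,22]
#7 0x3e→b7/s3 VC-HIT; vc=[15,22]
#8 0x39→b7/s3 L1-HIT; vc=[15,22]
#9 0xb1→b22/s2 VC-HIT; vc=[15,18]
#10 0x3f→b7/s3 L1-HIT; vc=[15,18]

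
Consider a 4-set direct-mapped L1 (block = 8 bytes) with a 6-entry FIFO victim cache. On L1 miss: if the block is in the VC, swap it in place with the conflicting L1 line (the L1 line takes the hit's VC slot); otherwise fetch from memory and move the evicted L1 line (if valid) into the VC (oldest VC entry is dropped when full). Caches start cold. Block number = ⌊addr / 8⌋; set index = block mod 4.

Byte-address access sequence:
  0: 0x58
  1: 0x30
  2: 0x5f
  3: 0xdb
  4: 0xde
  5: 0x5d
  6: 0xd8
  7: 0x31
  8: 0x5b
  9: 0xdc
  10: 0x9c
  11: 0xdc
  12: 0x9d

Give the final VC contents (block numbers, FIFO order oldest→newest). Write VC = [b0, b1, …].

0: 0x58 (blk 11, set 3) → MISS  vc=[]
1: 0x30 (blk 6, set 2) → MISS  vc=[]
2: 0x5f (blk 11, set 3) → L1-HIT  vc=[]
3: 0xdb (blk 27, set 3) → MISS  vc=[11]
4: 0xde (blk 27, set 3) → L1-HIT  vc=[11]
5: 0x5d (blk 11, set 3) → VC-HIT  vc=[27]
6: 0xd8 (blk 27, set 3) → VC-HIT  vc=[11]
7: 0x31 (blk 6, set 2) → L1-HIT  vc=[11]
8: 0x5b (blk 11, set 3) → VC-HIT  vc=[27]
9: 0xdc (blk 27, set 3) → VC-HIT  vc=[11]
10: 0x9c (blk 19, set 3) → MISS  vc=[11, 27]
11: 0xdc (blk 27, set 3) → VC-HIT  vc=[11, 19]
12: 0x9d (blk 19, set 3) → VC-HIT  vc=[11, 27]

VC = [11, 27]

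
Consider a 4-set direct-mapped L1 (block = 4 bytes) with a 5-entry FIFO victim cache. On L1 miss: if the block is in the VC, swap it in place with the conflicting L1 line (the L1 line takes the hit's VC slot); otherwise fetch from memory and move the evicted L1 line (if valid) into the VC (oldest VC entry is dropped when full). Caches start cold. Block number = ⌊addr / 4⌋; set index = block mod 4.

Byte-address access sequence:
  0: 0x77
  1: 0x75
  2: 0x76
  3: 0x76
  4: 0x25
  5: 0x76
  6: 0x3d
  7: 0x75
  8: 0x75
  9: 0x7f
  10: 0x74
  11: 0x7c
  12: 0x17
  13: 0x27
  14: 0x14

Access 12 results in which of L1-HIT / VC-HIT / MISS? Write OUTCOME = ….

OUTCOME = MISS

0: 0x77 (blk 29, set 1) → MISS  vc=[]
1: 0x75 (blk 29, set 1) → L1-HIT  vc=[]
2: 0x76 (blk 29, set 1) → L1-HIT  vc=[]
3: 0x76 (blk 29, set 1) → L1-HIT  vc=[]
4: 0x25 (blk 9, set 1) → MISS  vc=[29]
5: 0x76 (blk 29, set 1) → VC-HIT  vc=[9]
6: 0x3d (blk 15, set 3) → MISS  vc=[9]
7: 0x75 (blk 29, set 1) → L1-HIT  vc=[9]
8: 0x75 (blk 29, set 1) → L1-HIT  vc=[9]
9: 0x7f (blk 31, set 3) → MISS  vc=[9, 15]
10: 0x74 (blk 29, set 1) → L1-HIT  vc=[9, 15]
11: 0x7c (blk 31, set 3) → L1-HIT  vc=[9, 15]
12: 0x17 (blk 5, set 1) → MISS  vc=[9, 15, 29]
13: 0x27 (blk 9, set 1) → VC-HIT  vc=[5, 15, 29]
14: 0x14 (blk 5, set 1) → VC-HIT  vc=[9, 15, 29]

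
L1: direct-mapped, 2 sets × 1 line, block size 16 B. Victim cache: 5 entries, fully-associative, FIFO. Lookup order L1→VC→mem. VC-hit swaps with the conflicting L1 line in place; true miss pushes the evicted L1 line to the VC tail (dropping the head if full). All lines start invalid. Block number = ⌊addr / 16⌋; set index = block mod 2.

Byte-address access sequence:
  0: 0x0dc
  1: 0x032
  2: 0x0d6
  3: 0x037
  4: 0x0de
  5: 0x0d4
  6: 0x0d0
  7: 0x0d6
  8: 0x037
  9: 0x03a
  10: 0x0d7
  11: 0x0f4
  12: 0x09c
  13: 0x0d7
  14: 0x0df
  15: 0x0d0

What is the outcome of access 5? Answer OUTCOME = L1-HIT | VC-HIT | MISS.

0: 0xdc (blk 13, set 1) → MISS  vc=[]
1: 0x32 (blk 3, set 1) → MISS  vc=[13]
2: 0xd6 (blk 13, set 1) → VC-HIT  vc=[3]
3: 0x37 (blk 3, set 1) → VC-HIT  vc=[13]
4: 0xde (blk 13, set 1) → VC-HIT  vc=[3]
5: 0xd4 (blk 13, set 1) → L1-HIT  vc=[3]
6: 0xd0 (blk 13, set 1) → L1-HIT  vc=[3]
7: 0xd6 (blk 13, set 1) → L1-HIT  vc=[3]
8: 0x37 (blk 3, set 1) → VC-HIT  vc=[13]
9: 0x3a (blk 3, set 1) → L1-HIT  vc=[13]
10: 0xd7 (blk 13, set 1) → VC-HIT  vc=[3]
11: 0xf4 (blk 15, set 1) → MISS  vc=[3, 13]
12: 0x9c (blk 9, set 1) → MISS  vc=[3, 13, 15]
13: 0xd7 (blk 13, set 1) → VC-HIT  vc=[3, 9, 15]
14: 0xdf (blk 13, set 1) → L1-HIT  vc=[3, 9, 15]
15: 0xd0 (blk 13, set 1) → L1-HIT  vc=[3, 9, 15]

OUTCOME = L1-HIT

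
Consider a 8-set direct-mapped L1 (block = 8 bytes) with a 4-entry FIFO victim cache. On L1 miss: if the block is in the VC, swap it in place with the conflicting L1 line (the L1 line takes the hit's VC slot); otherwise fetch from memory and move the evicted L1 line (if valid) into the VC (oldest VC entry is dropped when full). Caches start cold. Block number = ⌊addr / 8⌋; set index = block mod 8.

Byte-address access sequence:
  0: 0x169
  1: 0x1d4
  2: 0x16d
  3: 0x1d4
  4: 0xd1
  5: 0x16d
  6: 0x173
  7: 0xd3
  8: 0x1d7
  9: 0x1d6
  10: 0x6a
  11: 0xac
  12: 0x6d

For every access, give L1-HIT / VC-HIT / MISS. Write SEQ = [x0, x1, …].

SEQ = [MISS, MISS, L1-HIT, L1-HIT, MISS, L1-HIT, MISS, L1-HIT, VC-HIT, L1-HIT, MISS, MISS, VC-HIT]

  [0] addr=0x169 blk=45 s=5: MISS | VC []
  [1] addr=0x1d4 blk=58 s=2: MISS | VC []
  [2] addr=0x16d blk=45 s=5: L1-HIT | VC []
  [3] addr=0x1d4 blk=58 s=2: L1-HIT | VC []
  [4] addr=0xd1 blk=26 s=2: MISS | VC [58]
  [5] addr=0x16d blk=45 s=5: L1-HIT | VC [58]
  [6] addr=0x173 blk=46 s=6: MISS | VC [58]
  [7] addr=0xd3 blk=26 s=2: L1-HIT | VC [58]
  [8] addr=0x1d7 blk=58 s=2: VC-HIT | VC [26]
  [9] addr=0x1d6 blk=58 s=2: L1-HIT | VC [26]
  [10] addr=0x6a blk=13 s=5: MISS | VC [26, 45]
  [11] addr=0xac blk=21 s=5: MISS | VC [26, 45, 13]
  [12] addr=0x6d blk=13 s=5: VC-HIT | VC [26, 45, 21]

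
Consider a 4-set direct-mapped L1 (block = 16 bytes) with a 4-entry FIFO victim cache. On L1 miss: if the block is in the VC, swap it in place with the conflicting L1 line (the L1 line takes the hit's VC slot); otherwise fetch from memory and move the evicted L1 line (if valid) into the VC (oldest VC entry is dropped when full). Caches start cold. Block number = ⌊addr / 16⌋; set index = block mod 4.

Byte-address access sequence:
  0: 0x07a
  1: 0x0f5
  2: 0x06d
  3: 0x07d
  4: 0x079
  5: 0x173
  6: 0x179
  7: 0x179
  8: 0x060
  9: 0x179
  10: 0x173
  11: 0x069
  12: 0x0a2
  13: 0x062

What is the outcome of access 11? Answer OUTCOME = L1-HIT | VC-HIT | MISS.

OUTCOME = L1-HIT

#0 0x7a→b7/s3 MISS; vc=[]
#1 0xf5→b15/s3 MISS; vc=[7]
#2 0x6d→b6/s2 MISS; vc=[7]
#3 0x7d→b7/s3 VC-HIT; vc=[15]
#4 0x79→b7/s3 L1-HIT; vc=[15]
#5 0x173→b23/s3 MISS; vc=[15,7]
#6 0x179→b23/s3 L1-HIT; vc=[15,7]
#7 0x179→b23/s3 L1-HIT; vc=[15,7]
#8 0x60→b6/s2 L1-HIT; vc=[15,7]
#9 0x179→b23/s3 L1-HIT; vc=[15,7]
#10 0x173→b23/s3 L1-HIT; vc=[15,7]
#11 0x69→b6/s2 L1-HIT; vc=[15,7]
#12 0xa2→b10/s2 MISS; vc=[15,7,6]
#13 0x62→b6/s2 VC-HIT; vc=[15,7,10]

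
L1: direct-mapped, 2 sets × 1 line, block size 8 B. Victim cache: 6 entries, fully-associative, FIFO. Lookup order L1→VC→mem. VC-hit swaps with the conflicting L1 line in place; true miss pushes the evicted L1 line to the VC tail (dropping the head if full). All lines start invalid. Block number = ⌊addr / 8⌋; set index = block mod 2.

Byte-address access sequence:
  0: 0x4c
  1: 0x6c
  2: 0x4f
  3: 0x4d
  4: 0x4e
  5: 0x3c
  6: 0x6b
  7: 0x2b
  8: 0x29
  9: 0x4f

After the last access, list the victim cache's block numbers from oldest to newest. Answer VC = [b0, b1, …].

#0 0x4c→b9/s1 MISS; vc=[]
#1 0x6c→b13/s1 MISS; vc=[9]
#2 0x4f→b9/s1 VC-HIT; vc=[13]
#3 0x4d→b9/s1 L1-HIT; vc=[13]
#4 0x4e→b9/s1 L1-HIT; vc=[13]
#5 0x3c→b7/s1 MISS; vc=[13,9]
#6 0x6b→b13/s1 VC-HIT; vc=[7,9]
#7 0x2b→b5/s1 MISS; vc=[7,9,13]
#8 0x29→b5/s1 L1-HIT; vc=[7,9,13]
#9 0x4f→b9/s1 VC-HIT; vc=[7,5,13]

VC = [7, 5, 13]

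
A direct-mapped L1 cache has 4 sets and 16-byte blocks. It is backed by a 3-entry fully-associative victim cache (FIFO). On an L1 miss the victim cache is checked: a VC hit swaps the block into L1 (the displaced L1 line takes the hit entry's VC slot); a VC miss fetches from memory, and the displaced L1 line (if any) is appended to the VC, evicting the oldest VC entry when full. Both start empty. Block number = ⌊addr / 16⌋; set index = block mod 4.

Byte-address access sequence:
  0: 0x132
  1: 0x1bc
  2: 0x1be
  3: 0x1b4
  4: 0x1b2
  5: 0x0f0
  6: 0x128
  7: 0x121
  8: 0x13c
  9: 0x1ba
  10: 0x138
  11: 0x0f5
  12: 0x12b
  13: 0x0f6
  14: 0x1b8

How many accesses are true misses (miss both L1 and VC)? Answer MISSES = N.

0: 0x132 (blk 19, set 3) → MISS  vc=[]
1: 0x1bc (blk 27, set 3) → MISS  vc=[19]
2: 0x1be (blk 27, set 3) → L1-HIT  vc=[19]
3: 0x1b4 (blk 27, set 3) → L1-HIT  vc=[19]
4: 0x1b2 (blk 27, set 3) → L1-HIT  vc=[19]
5: 0xf0 (blk 15, set 3) → MISS  vc=[19, 27]
6: 0x128 (blk 18, set 2) → MISS  vc=[19, 27]
7: 0x121 (blk 18, set 2) → L1-HIT  vc=[19, 27]
8: 0x13c (blk 19, set 3) → VC-HIT  vc=[15, 27]
9: 0x1ba (blk 27, set 3) → VC-HIT  vc=[15, 19]
10: 0x138 (blk 19, set 3) → VC-HIT  vc=[15, 27]
11: 0xf5 (blk 15, set 3) → VC-HIT  vc=[19, 27]
12: 0x12b (blk 18, set 2) → L1-HIT  vc=[19, 27]
13: 0xf6 (blk 15, set 3) → L1-HIT  vc=[19, 27]
14: 0x1b8 (blk 27, set 3) → VC-HIT  vc=[19, 15]

MISSES = 4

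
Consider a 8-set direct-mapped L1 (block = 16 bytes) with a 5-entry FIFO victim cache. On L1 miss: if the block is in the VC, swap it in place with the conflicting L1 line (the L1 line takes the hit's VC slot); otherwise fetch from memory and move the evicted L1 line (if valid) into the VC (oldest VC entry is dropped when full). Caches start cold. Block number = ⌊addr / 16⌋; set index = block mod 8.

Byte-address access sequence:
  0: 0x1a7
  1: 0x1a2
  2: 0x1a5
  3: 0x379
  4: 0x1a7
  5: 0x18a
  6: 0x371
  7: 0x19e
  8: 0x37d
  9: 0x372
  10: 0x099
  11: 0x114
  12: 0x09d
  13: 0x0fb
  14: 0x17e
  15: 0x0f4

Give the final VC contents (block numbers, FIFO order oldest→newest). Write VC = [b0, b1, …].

VC = [25, 17, 55, 23]

#0 0x1a7→b26/s2 MISS; vc=[]
#1 0x1a2→b26/s2 L1-HIT; vc=[]
#2 0x1a5→b26/s2 L1-HIT; vc=[]
#3 0x379→b55/s7 MISS; vc=[]
#4 0x1a7→b26/s2 L1-HIT; vc=[]
#5 0x18a→b24/s0 MISS; vc=[]
#6 0x371→b55/s7 L1-HIT; vc=[]
#7 0x19e→b25/s1 MISS; vc=[]
#8 0x37d→b55/s7 L1-HIT; vc=[]
#9 0x372→b55/s7 L1-HIT; vc=[]
#10 0x99→b9/s1 MISS; vc=[25]
#11 0x114→b17/s1 MISS; vc=[25,9]
#12 0x9d→b9/s1 VC-HIT; vc=[25,17]
#13 0xfb→b15/s7 MISS; vc=[25,17,55]
#14 0x17e→b23/s7 MISS; vc=[25,17,55,15]
#15 0xf4→b15/s7 VC-HIT; vc=[25,17,55,23]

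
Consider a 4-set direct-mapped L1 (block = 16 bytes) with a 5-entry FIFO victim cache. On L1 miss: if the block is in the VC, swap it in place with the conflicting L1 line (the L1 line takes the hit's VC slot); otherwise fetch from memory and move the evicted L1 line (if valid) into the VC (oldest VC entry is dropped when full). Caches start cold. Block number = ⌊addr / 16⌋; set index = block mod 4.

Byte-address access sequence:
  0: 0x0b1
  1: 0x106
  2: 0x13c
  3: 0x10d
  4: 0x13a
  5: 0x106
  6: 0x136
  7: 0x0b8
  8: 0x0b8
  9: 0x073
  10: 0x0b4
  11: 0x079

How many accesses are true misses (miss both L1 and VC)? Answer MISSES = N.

MISSES = 4

#0 0xb1→b11/s3 MISS; vc=[]
#1 0x106→b16/s0 MISS; vc=[]
#2 0x13c→b19/s3 MISS; vc=[11]
#3 0x10d→b16/s0 L1-HIT; vc=[11]
#4 0x13a→b19/s3 L1-HIT; vc=[11]
#5 0x106→b16/s0 L1-HIT; vc=[11]
#6 0x136→b19/s3 L1-HIT; vc=[11]
#7 0xb8→b11/s3 VC-HIT; vc=[19]
#8 0xb8→b11/s3 L1-HIT; vc=[19]
#9 0x73→b7/s3 MISS; vc=[19,11]
#10 0xb4→b11/s3 VC-HIT; vc=[19,7]
#11 0x79→b7/s3 VC-HIT; vc=[19,11]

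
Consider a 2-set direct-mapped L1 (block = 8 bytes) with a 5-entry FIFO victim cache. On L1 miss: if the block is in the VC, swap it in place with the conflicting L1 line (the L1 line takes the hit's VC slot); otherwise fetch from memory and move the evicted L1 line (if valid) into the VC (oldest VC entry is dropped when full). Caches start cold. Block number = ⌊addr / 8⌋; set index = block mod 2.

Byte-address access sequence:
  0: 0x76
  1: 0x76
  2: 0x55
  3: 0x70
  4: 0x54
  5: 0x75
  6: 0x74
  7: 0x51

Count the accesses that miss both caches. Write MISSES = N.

MISSES = 2

#0 0x76→b14/s0 MISS; vc=[]
#1 0x76→b14/s0 L1-HIT; vc=[]
#2 0x55→b10/s0 MISS; vc=[14]
#3 0x70→b14/s0 VC-HIT; vc=[10]
#4 0x54→b10/s0 VC-HIT; vc=[14]
#5 0x75→b14/s0 VC-HIT; vc=[10]
#6 0x74→b14/s0 L1-HIT; vc=[10]
#7 0x51→b10/s0 VC-HIT; vc=[14]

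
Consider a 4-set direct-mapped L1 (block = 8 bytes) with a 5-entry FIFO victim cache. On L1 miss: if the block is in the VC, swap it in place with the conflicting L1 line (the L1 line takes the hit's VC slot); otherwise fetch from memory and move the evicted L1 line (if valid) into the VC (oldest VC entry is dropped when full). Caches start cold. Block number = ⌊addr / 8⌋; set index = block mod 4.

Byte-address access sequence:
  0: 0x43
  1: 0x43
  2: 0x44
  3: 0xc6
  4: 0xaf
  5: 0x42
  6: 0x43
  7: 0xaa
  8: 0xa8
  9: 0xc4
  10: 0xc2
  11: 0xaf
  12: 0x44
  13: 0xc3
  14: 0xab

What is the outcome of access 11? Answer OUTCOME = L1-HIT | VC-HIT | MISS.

#0 0x43→b8/s0 MISS; vc=[]
#1 0x43→b8/s0 L1-HIT; vc=[]
#2 0x44→b8/s0 L1-HIT; vc=[]
#3 0xc6→b24/s0 MISS; vc=[8]
#4 0xaf→b21/s1 MISS; vc=[8]
#5 0x42→b8/s0 VC-HIT; vc=[24]
#6 0x43→b8/s0 L1-HIT; vc=[24]
#7 0xaa→b21/s1 L1-HIT; vc=[24]
#8 0xa8→b21/s1 L1-HIT; vc=[24]
#9 0xc4→b24/s0 VC-HIT; vc=[8]
#10 0xc2→b24/s0 L1-HIT; vc=[8]
#11 0xaf→b21/s1 L1-HIT; vc=[8]
#12 0x44→b8/s0 VC-HIT; vc=[24]
#13 0xc3→b24/s0 VC-HIT; vc=[8]
#14 0xab→b21/s1 L1-HIT; vc=[8]

OUTCOME = L1-HIT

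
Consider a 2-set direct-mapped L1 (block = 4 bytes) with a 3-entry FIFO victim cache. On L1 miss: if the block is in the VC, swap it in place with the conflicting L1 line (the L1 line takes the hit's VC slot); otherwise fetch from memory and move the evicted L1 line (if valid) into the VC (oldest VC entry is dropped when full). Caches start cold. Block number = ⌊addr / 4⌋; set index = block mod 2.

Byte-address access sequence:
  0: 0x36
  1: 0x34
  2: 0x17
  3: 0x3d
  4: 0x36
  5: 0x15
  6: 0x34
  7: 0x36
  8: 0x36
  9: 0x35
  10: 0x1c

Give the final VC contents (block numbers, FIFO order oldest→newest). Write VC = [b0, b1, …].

0: 0x36 (blk 13, set 1) → MISS  vc=[]
1: 0x34 (blk 13, set 1) → L1-HIT  vc=[]
2: 0x17 (blk 5, set 1) → MISS  vc=[13]
3: 0x3d (blk 15, set 1) → MISS  vc=[13, 5]
4: 0x36 (blk 13, set 1) → VC-HIT  vc=[15, 5]
5: 0x15 (blk 5, set 1) → VC-HIT  vc=[15, 13]
6: 0x34 (blk 13, set 1) → VC-HIT  vc=[15, 5]
7: 0x36 (blk 13, set 1) → L1-HIT  vc=[15, 5]
8: 0x36 (blk 13, set 1) → L1-HIT  vc=[15, 5]
9: 0x35 (blk 13, set 1) → L1-HIT  vc=[15, 5]
10: 0x1c (blk 7, set 1) → MISS  vc=[15, 5, 13]

VC = [15, 5, 13]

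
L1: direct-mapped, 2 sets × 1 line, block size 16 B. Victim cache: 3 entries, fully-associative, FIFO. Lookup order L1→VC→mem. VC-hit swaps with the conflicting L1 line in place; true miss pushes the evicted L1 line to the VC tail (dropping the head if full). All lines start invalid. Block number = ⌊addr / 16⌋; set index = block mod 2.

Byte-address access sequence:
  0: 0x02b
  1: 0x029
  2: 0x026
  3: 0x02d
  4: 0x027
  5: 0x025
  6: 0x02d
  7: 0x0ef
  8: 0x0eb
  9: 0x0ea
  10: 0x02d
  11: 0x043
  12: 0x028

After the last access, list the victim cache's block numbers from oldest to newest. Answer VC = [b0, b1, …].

VC = [14, 4]

#0 0x2b→b2/s0 MISS; vc=[]
#1 0x29→b2/s0 L1-HIT; vc=[]
#2 0x26→b2/s0 L1-HIT; vc=[]
#3 0x2d→b2/s0 L1-HIT; vc=[]
#4 0x27→b2/s0 L1-HIT; vc=[]
#5 0x25→b2/s0 L1-HIT; vc=[]
#6 0x2d→b2/s0 L1-HIT; vc=[]
#7 0xef→b14/s0 MISS; vc=[2]
#8 0xeb→b14/s0 L1-HIT; vc=[2]
#9 0xea→b14/s0 L1-HIT; vc=[2]
#10 0x2d→b2/s0 VC-HIT; vc=[14]
#11 0x43→b4/s0 MISS; vc=[14,2]
#12 0x28→b2/s0 VC-HIT; vc=[14,4]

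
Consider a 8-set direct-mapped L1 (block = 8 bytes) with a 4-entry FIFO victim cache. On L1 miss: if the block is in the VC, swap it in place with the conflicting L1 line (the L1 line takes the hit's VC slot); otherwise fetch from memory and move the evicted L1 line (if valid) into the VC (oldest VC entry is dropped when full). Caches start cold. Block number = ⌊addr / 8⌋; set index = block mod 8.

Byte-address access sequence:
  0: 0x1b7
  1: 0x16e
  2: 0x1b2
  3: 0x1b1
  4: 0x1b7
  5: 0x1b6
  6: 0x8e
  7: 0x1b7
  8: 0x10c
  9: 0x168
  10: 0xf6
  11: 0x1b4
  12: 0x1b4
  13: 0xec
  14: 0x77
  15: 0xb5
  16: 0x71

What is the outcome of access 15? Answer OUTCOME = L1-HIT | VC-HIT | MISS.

0: 0x1b7 (blk 54, set 6) → MISS  vc=[]
1: 0x16e (blk 45, set 5) → MISS  vc=[]
2: 0x1b2 (blk 54, set 6) → L1-HIT  vc=[]
3: 0x1b1 (blk 54, set 6) → L1-HIT  vc=[]
4: 0x1b7 (blk 54, set 6) → L1-HIT  vc=[]
5: 0x1b6 (blk 54, set 6) → L1-HIT  vc=[]
6: 0x8e (blk 17, set 1) → MISS  vc=[]
7: 0x1b7 (blk 54, set 6) → L1-HIT  vc=[]
8: 0x10c (blk 33, set 1) → MISS  vc=[17]
9: 0x168 (blk 45, set 5) → L1-HIT  vc=[17]
10: 0xf6 (blk 30, set 6) → MISS  vc=[17, 54]
11: 0x1b4 (blk 54, set 6) → VC-HIT  vc=[17, 30]
12: 0x1b4 (blk 54, set 6) → L1-HIT  vc=[17, 30]
13: 0xec (blk 29, set 5) → MISS  vc=[17, 30, 45]
14: 0x77 (blk 14, set 6) → MISS  vc=[17, 30, 45, 54]
15: 0xb5 (blk 22, set 6) → MISS  vc=[30, 45, 54, 14]
16: 0x71 (blk 14, set 6) → VC-HIT  vc=[30, 45, 54, 22]

OUTCOME = MISS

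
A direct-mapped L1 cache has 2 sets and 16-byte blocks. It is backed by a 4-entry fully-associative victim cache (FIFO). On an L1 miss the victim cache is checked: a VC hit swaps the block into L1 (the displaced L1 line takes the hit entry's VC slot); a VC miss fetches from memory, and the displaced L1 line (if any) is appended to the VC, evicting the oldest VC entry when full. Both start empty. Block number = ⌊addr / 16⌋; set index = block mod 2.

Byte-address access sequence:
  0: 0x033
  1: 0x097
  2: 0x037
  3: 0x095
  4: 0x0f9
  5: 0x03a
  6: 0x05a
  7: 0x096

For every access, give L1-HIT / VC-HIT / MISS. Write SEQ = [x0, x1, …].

SEQ = [MISS, MISS, VC-HIT, VC-HIT, MISS, VC-HIT, MISS, VC-HIT]

0: 0x33 (blk 3, set 1) → MISS  vc=[]
1: 0x97 (blk 9, set 1) → MISS  vc=[3]
2: 0x37 (blk 3, set 1) → VC-HIT  vc=[9]
3: 0x95 (blk 9, set 1) → VC-HIT  vc=[3]
4: 0xf9 (blk 15, set 1) → MISS  vc=[3, 9]
5: 0x3a (blk 3, set 1) → VC-HIT  vc=[15, 9]
6: 0x5a (blk 5, set 1) → MISS  vc=[15, 9, 3]
7: 0x96 (blk 9, set 1) → VC-HIT  vc=[15, 5, 3]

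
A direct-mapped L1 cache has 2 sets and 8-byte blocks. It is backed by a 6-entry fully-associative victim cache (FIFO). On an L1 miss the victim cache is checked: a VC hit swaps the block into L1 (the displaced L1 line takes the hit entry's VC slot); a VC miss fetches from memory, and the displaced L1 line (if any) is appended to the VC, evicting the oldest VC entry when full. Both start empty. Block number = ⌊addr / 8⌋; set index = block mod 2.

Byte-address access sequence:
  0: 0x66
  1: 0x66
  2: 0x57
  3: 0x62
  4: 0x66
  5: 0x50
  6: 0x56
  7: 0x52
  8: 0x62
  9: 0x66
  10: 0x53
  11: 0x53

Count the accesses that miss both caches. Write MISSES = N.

0: 0x66 (blk 12, set 0) → MISS  vc=[]
1: 0x66 (blk 12, set 0) → L1-HIT  vc=[]
2: 0x57 (blk 10, set 0) → MISS  vc=[12]
3: 0x62 (blk 12, set 0) → VC-HIT  vc=[10]
4: 0x66 (blk 12, set 0) → L1-HIT  vc=[10]
5: 0x50 (blk 10, set 0) → VC-HIT  vc=[12]
6: 0x56 (blk 10, set 0) → L1-HIT  vc=[12]
7: 0x52 (blk 10, set 0) → L1-HIT  vc=[12]
8: 0x62 (blk 12, set 0) → VC-HIT  vc=[10]
9: 0x66 (blk 12, set 0) → L1-HIT  vc=[10]
10: 0x53 (blk 10, set 0) → VC-HIT  vc=[12]
11: 0x53 (blk 10, set 0) → L1-HIT  vc=[12]

MISSES = 2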